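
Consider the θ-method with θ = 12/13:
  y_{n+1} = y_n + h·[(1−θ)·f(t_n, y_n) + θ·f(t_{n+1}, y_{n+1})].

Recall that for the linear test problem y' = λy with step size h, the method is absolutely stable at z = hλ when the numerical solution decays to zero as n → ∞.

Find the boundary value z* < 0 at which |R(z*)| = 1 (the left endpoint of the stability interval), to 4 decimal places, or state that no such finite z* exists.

On y'=λy, z=hλ:
  y_{n+1} = y_n + z·[1/13·y_n + 12/13·y_{n+1}] ⇒ (1 − 12/13z)y_{n+1} = (1 + 1/13z)y_n
  R(z) = (1 + 1/13z)/(1 − 12/13z).

Boundary: |R(x)|=1, x<0.
x=-0.6: |R|=0.6139
x=-2: |R|=0.2973
x=-10: |R|=0.0226
x=-100: |R|=0.0717
θ=12/13≥1/2 ⇒ |1+1/13x|<|1−12/13x| ∀x<0 ⇒ interval (−∞,0).

unbounded; (−∞, 0).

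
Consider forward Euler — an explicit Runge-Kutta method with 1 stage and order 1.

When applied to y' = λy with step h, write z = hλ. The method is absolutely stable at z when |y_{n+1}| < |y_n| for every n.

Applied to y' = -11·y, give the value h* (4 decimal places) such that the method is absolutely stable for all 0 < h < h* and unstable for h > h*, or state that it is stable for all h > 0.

With y'=λy (z=hλ):
  order 1, 1-stage ⇒ R(z)=1+z
  (e.g. R(-0.61)=0.39000, |R|=0.39000)

Boundary: |R(x)|=1, x<0.
x=-0.61: |R|=0.3900
|R(-2.15)|=1.1500 |R(-1.64)|=0.6400 |R(-1.18)|=0.1800
Bisect:
  x_lo=-2.8790 |R|=1.8790  x_hi=-0.3882 |R|=0.6118
  mid=-1.63359 |R|=0.63359 →hi
  mid=-2.25627 |R|=1.25627 →lo
  mid=-1.94493 |R|=0.94493 →hi
  mid=-2.10060 |R|=1.10060 →lo
  mid=-2.02277 |R|=1.02277 →lo
  mid=-1.98385 |R|=0.98385 →hi
  mid=-2.00331 |R|=1.00331 →lo
  mid=-1.99358 |R|=0.99358 →hi
  ...
  [-2.00012,-1.99996] ⇒ x*=-2.0000
Interval (-2.0000, 0).

(-2.0000,0); λ=-11 ⇒ h* = 0.1818.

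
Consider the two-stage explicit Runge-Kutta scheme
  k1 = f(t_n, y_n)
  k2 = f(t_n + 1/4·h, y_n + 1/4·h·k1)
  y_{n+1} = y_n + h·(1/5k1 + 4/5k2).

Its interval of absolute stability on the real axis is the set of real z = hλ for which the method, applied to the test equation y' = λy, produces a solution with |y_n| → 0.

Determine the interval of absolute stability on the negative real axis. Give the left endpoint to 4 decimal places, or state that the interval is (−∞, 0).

On y'=λy, z=hλ:
  k1=λy_n ⇒ h·k1=z·y_n;  k2=λ(1+1/4z)y_n ⇒ h·k2=z(1+1/4z)y_n
  y_{n+1}/y_n = 1 + 1/5z + 4/5z(1+1/4z) = 1 + z + 1/5z²
  R(z) = 1 + z + 1/5z².

Boundary: |R(x)|=1, x<0.
x=-0.9: |R|=0.2620
R=1: x+1/5x²=0 ⇒ x=−5=-5.0000; min R=1−1/(4·1/5)=-0.2500>−1
Confirm numerically:
  x=-4.442: |R|=0.50427 <1
  x=-3.145: |R|=0.16680 <1
  x=-2.803: |R|=0.23164 <1
  x=-5.544: |R|=1.60319 >1
  x=-5.192: |R|=1.19937 >1
  x=-5.091: |R|=1.09266 >1
Interval (-5.0000, 0).

z∈(-5.0000,0).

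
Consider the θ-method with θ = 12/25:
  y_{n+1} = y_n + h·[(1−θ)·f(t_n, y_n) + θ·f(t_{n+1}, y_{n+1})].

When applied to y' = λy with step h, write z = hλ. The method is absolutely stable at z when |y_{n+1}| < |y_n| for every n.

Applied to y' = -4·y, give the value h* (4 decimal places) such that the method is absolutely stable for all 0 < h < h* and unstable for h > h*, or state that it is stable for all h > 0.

With y'=λy (z=hλ):
  y_{n+1} = y_n + z·[13/25·y_n + 12/25·y_{n+1}] ⇒ (1 − 12/25z)y_{n+1} = (1 + 13/25z)y_n
  Hence R(z) = (1 + 13/25z)/(1 − 12/25z).

Solve |R(x)|<1 on ℝ⁻.
x=-0.75: |R|=0.4485
R=−1: 1+13/25x = −1+12/25x ⇒ -1/25x=2 ⇒ x=2/(-1/25)=-50.0000
Confirm numerically:
  x=-43.519: |R|=0.98816 <1
  x=-39.061: |R|=0.97784 <1
  x=-37.581: |R|=0.97391 <1
  x=-28.264: |R|=0.94031 <1
  x=-50.310: |R|=1.00049 >1
  x=-50.093: |R|=1.00015 >1
So |R|<1 on (-50.0000, 0).

(-50.0000,0); λ=-4 ⇒ h* = (50)/4 = 12.5000.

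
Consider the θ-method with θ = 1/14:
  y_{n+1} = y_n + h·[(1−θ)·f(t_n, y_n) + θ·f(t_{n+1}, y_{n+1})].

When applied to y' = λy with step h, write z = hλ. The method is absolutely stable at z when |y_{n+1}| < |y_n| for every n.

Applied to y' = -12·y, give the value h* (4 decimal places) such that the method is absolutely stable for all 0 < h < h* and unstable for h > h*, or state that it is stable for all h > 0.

On y'=λy, z=hλ:
  y_{n+1} = y_n + z·[13/14·y_n + 1/14·y_{n+1}] ⇒ (1 − 1/14z)y_{n+1} = (1 + 13/14z)y_n
  ⇒ R(z) = (1 + 13/14z)/(1 − 1/14z).

Find x<0 with |R(x)|<1.
x=-1.13: |R|=0.0456
R=−1: 1+13/14x = −1+1/14x ⇒ -6/7x=2 ⇒ x=2/(-6/7)=-2.3333
Confirm numerically:
  x=-2.293: |R|=0.97029 <1
  x=-1.892: |R|=0.66675 <1
  x=-1.830: |R|=0.61845 <1
  x=-1.049: |R|=0.02412 <1
  x=-2.933: |R|=1.42497 >1
  x=-2.863: |R|=1.37692 >1
  x=-2.780: |R|=1.31943 >1
So |R|<1 on (-2.3333, 0).

(-2.3333,0); λ=-12 ⇒ h* = (7/3)/12 = 0.1944.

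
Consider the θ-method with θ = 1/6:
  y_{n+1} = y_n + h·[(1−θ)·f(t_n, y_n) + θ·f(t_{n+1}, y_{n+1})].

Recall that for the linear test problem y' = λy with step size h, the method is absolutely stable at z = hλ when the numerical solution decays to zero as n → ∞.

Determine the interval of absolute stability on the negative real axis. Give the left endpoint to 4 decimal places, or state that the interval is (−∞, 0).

z∈(-3.0000,0).

Test eqn y'=λy, z=hλ:
  y_{n+1} = y_n + z·[5/6·y_n + 1/6·y_{n+1}] ⇒ (1 − 1/6z)y_{n+1} = (1 + 5/6z)y_n
  Hence R(z) = (1 + 5/6z)/(1 − 1/6z).

Find x<0 with |R(x)|<1.
x=-1.02: |R|=0.1282
R=−1: 1+5/6x = −1+1/6x ⇒ -2/3x=2 ⇒ x=2/(-2/3)=-3.0000
Confirm numerically:
  x=-2.230: |R|=0.62576 <1
  x=-1.842: |R|=0.40933 <1
  x=-1.731: |R|=0.34342 <1
  x=-1.478: |R|=0.18588 <1
  x=-3.414: |R|=1.17591 >1
  x=-3.326: |R|=1.13982 >1
  x=-3.122: |R|=1.05350 >1
Interval (-3.0000, 0).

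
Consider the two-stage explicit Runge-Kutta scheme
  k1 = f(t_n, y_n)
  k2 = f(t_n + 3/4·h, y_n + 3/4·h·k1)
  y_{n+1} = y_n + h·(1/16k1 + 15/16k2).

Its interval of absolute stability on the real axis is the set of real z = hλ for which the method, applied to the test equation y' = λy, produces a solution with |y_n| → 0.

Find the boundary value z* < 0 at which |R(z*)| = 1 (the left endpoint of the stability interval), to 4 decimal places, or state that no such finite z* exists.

left endpoint -1.4222.

Set f=λy, z=hλ:
  k1=λy_n ⇒ h·k1=z·y_n;  k2=λ(1+3/4z)y_n ⇒ h·k2=z(1+3/4z)y_n
  y_{n+1}/y_n = 1 + 1/16z + 15/16z(1+3/4z) = 1 + z + 45/64z²
  Hence R(z) = 1 + z + 45/64z².

Find x<0 with |R(x)|<1.
x=-1.75: |R|=1.4033
R=1: x+45/64x²=0 ⇒ x=−64/45=-1.4222; min R=1−1/(4·45/64)=0.6444>−1
Confirm numerically:
  x=-1.363: |R|=0.94324 <1
  x=-1.313: |R|=0.89917 <1
  x=-1.302: |R|=0.88994 <1
  x=-1.061: |R|=0.73052 <1
  x=-1.766: |R|=1.42688 >1
  x=-1.613: |R|=1.21637 >1
Interval (-1.4222, 0).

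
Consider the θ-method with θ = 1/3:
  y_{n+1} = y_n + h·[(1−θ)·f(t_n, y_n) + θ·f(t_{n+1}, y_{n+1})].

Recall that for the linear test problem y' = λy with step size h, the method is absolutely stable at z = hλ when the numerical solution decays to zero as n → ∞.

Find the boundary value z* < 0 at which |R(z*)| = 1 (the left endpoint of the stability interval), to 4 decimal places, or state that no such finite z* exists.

Set f=λy, z=hλ:
  y_{n+1} = y_n + z·[2/3·y_n + 1/3·y_{n+1}] ⇒ (1 − 1/3z)y_{n+1} = (1 + 2/3z)y_n
  ⇒ R(z) = (1 + 2/3z)/(1 − 1/3z).

Solve |R(x)|<1 on ℝ⁻.
x=-0.31: |R|=0.7190
R=−1: 1+2/3x = −1+1/3x ⇒ -1/3x=2 ⇒ x=2/(-1/3)=-6.0000
Confirm numerically:
  x=-4.708: |R|=0.83238 <1
  x=-4.289: |R|=0.76526 <1
  x=-3.645: |R|=0.64560 <1
  x=-6.556: |R|=1.05818 >1
  x=-6.471: |R|=1.04973 >1
  x=-6.289: |R|=1.03111 >1
Interval (-6.0000, 0).

z* = -6.0000.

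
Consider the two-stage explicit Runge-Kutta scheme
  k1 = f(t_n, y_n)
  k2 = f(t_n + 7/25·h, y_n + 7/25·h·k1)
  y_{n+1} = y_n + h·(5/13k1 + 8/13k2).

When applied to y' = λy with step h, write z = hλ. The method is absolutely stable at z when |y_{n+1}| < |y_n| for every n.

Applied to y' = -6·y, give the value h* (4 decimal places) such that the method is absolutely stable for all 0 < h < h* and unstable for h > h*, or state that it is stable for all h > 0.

(-5.8036,0); λ=-6 ⇒ h* = (325/56)/6 = 0.9673.

Set f=λy, z=hλ:
  k1=λy_n ⇒ h·k1=z·y_n;  k2=λ(1+7/25z)y_n ⇒ h·k2=z(1+7/25z)y_n
  y_{n+1}/y_n = 1 + 5/13z + 8/13z(1+7/25z) = 1 + z + 56/325z²
  R(z) = 1 + z + 56/325z².

Solve |R(x)|<1 on ℝ⁻.
x=-1.08: |R|=0.1210
R=1: x+56/325x²=0 ⇒ x=−325/56=-5.8036; min R=1−1/(4·56/325)=-0.4509>−1
Confirm numerically:
  x=-5.049: |R|=0.34354 <1
  x=-4.599: |R|=0.04545 <1
  x=-4.183: |R|=0.16805 <1
  x=-2.583: |R|=0.43338 <1
  x=-6.384: |R|=1.63848 >1
  x=-6.220: |R|=1.44631 >1
  x=-6.088: |R|=1.29837 >1
So |R|<1 on (-5.8036, 0).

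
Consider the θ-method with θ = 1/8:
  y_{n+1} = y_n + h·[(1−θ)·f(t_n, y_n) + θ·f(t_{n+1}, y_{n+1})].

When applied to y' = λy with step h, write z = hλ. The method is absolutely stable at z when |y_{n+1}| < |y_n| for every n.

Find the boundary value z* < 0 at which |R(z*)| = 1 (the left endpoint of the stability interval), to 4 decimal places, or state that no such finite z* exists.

With y'=λy (z=hλ):
  y_{n+1} = y_n + z·[7/8·y_n + 1/8·y_{n+1}] ⇒ (1 − 1/8z)y_{n+1} = (1 + 7/8z)y_n
  Hence R(z) = (1 + 7/8z)/(1 − 1/8z).

Find x<0 with |R(x)|<1.
x=-1.63: |R|=0.3541
R=−1: 1+7/8x = −1+1/8x ⇒ -3/4x=2 ⇒ x=2/(-3/4)=-2.6667
Confirm numerically:
  x=-2.553: |R|=0.93537 <1
  x=-1.988: |R|=0.59231 <1
  x=-1.712: |R|=0.41021 <1
  x=-1.536: |R|=0.28859 <1
  x=-2.906: |R|=1.13167 >1
  x=-2.817: |R|=1.08339 >1
Stable set (-2.6667, 0).

z* = -2.6667.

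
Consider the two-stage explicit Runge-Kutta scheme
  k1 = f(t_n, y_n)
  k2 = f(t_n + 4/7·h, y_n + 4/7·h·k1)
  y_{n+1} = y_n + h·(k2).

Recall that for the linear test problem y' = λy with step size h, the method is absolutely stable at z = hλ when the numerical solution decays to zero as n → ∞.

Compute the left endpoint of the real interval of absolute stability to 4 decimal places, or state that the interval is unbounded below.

With y'=λy (z=hλ):
  k1=λy_n ⇒ h·k1=z·y_n;  k2=λ(1+4/7z)y_n ⇒ h·k2=z(1+4/7z)y_n
  y_{n+1}/y_n = 1 + z(1+4/7z) = 1 + z + 4/7z²
  Hence R(z) = 1 + z + 4/7z².

Need |R(x)|<1, x<0.
x=-0.38: |R|=0.7025
R=1: x+4/7x²=0 ⇒ x=−7/4=-1.7500; min R=1−1/(4·4/7)=0.5625>−1
Confirm numerically:
  x=-1.398: |R|=0.71880 <1
  x=-1.360: |R|=0.69691 <1
  x=-0.908: |R|=0.56312 <1
  x=-2.257: |R|=1.65389 >1
  x=-1.955: |R|=1.22901 >1
  x=-1.938: |R|=1.20820 >1
So |R|<1 on (-1.7500, 0).

z* = -1.7500.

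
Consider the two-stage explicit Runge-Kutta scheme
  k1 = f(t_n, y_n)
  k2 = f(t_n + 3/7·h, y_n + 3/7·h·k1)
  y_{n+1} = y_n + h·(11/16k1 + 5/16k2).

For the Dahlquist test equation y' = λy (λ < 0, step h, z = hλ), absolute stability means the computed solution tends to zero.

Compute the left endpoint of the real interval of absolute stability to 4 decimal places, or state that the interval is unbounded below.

z* = -7.4667.

Test eqn y'=λy, z=hλ:
  k1=λy_n ⇒ h·k1=z·y_n;  k2=λ(1+3/7z)y_n ⇒ h·k2=z(1+3/7z)y_n
  y_{n+1}/y_n = 1 + 11/16z + 5/16z(1+3/7z) = 1 + z + 15/112z²
  so R(z) = 1 + z + 15/112z².

Boundary: |R(x)|=1, x<0.
x=-1.43: |R|=0.1561
R=1: x+15/112x²=0 ⇒ x=−112/15=-7.4667; min R=1−1/(4·15/112)=-0.8667>−1
Confirm numerically:
  x=-4.794: |R|=0.71600 <1
  x=-4.460: |R|=0.79595 <1
  x=-4.368: |R|=0.81272 <1
  x=-3.602: |R|=0.86436 <1
  x=-7.730: |R|=1.27262 >1
  x=-7.582: |R|=1.11711 >1
Stable set (-7.4667, 0).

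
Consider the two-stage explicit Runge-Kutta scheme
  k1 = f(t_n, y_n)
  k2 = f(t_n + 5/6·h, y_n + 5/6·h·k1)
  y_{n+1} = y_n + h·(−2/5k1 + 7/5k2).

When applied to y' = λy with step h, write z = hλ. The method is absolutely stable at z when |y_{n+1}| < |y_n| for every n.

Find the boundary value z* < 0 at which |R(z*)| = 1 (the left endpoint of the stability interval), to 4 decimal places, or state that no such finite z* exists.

left endpoint -0.8571.

With y'=λy (z=hλ):
  k1=λy_n ⇒ h·k1=z·y_n;  k2=λ(1+5/6z)y_n ⇒ h·k2=z(1+5/6z)y_n
  y_{n+1}/y_n = 1 − 2/5z + 7/5z(1+5/6z) = 1 + z + 7/6z²
  R(z) = 1 + z + 7/6z².

Need |R(x)|<1, x<0.
x=-1.25: |R|=1.5729
R=1: x+7/6x²=0 ⇒ x=−6/7=-0.8571; min R=1−1/(4·7/6)=0.7857>−1
Confirm numerically:
  x=-0.543: |R|=0.80099 <1
  x=-0.453: |R|=0.78641 <1
  x=-0.385: |R|=0.78793 <1
  x=-1.412: |R|=1.91403 >1
  x=-1.377: |R|=1.83515 >1
  x=-0.996: |R|=1.16135 >1
Stable set (-0.8571, 0).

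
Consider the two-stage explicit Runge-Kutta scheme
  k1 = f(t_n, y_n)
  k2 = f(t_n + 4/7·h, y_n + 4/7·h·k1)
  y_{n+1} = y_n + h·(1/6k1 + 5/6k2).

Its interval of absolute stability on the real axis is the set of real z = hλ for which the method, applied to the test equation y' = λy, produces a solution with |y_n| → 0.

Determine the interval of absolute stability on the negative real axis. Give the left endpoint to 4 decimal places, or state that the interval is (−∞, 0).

(-2.1000, 0).

Set f=λy, z=hλ:
  k1=λy_n ⇒ h·k1=z·y_n;  k2=λ(1+4/7z)y_n ⇒ h·k2=z(1+4/7z)y_n
  y_{n+1}/y_n = 1 + 1/6z + 5/6z(1+4/7z) = 1 + z + 10/21z²
  so R(z) = 1 + z + 10/21z².

Need |R(x)|<1, x<0.
x=-1.79: |R|=0.7358
R=1: x+10/21x²=0 ⇒ x=−21/10=-2.1000; min R=1−1/(4·10/21)=0.4750>−1
Confirm numerically:
  x=-1.632: |R|=0.63630 <1
  x=-1.573: |R|=0.60525 <1
  x=-1.235: |R|=0.49130 <1
  x=-2.471: |R|=1.43654 >1
  x=-2.215: |R|=1.12130 >1
  x=-2.212: |R|=1.11797 >1
Interval (-2.1000, 0).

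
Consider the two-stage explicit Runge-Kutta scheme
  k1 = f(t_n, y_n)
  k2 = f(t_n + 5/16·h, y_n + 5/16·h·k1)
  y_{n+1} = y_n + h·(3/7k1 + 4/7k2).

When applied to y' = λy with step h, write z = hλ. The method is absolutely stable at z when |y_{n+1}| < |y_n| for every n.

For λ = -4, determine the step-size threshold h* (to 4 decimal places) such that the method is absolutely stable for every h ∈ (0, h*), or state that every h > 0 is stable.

(-5.6000,0); λ=-4 ⇒ h* = (28/5)/4 = 1.4000.

On y'=λy, z=hλ:
  k1=λy_n ⇒ h·k1=z·y_n;  k2=λ(1+5/16z)y_n ⇒ h·k2=z(1+5/16z)y_n
  y_{n+1}/y_n = 1 + 3/7z + 4/7z(1+5/16z) = 1 + z + 5/28z²
  ⇒ R(z) = 1 + z + 5/28z².

Solve |R(x)|<1 on ℝ⁻.
x=-0.35: |R|=0.6719
R=1: x+5/28x²=0 ⇒ x=−28/5=-5.6000; min R=1−1/(4·5/28)=-0.4000>−1
Confirm numerically:
  x=-4.556: |R|=0.15063 <1
  x=-3.722: |R|=0.24820 <1
  x=-2.589: |R|=0.39205 <1
  x=-5.912: |R|=1.32938 >1
  x=-5.906: |R|=1.32272 >1
  x=-5.694: |R|=1.09558 >1
Stable set (-5.6000, 0).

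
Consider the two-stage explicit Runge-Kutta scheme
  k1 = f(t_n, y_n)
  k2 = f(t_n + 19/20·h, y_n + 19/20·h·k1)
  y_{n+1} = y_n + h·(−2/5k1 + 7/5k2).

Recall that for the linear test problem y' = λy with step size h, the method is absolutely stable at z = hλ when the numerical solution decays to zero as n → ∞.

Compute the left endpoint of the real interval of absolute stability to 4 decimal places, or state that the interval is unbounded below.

Set f=λy, z=hλ:
  k1=λy_n ⇒ h·k1=z·y_n;  k2=λ(1+19/20z)y_n ⇒ h·k2=z(1+19/20z)y_n
  y_{n+1}/y_n = 1 − 2/5z + 7/5z(1+19/20z) = 1 + z + 133/100z²
  ⇒ R(z) = 1 + z + 133/100z².

Solve |R(x)|<1 on ℝ⁻.
x=-0.5: |R|=0.8325
R=1: x+133/100x²=0 ⇒ x=−100/133=-0.7519; min R=1−1/(4·133/100)=0.8120>−1
Confirm numerically:
  x=-0.727: |R|=0.97594 <1
  x=-0.594: |R|=0.87527 <1
  x=-0.562: |R|=0.85807 <1
  x=-0.302: |R|=0.81930 <1
  x=-1.282: |R|=1.90389 >1
  x=-1.124: |R|=1.55629 >1
  x=-1.123: |R|=1.55430 >1
So |R|<1 on (-0.7519, 0).

left endpoint -0.7519.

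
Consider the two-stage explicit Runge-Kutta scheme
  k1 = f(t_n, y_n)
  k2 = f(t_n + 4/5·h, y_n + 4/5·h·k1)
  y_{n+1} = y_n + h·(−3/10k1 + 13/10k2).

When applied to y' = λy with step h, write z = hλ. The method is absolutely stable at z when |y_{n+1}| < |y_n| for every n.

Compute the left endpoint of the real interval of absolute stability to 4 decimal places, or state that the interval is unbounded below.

z* = -0.9615.

On y'=λy, z=hλ:
  k1=λy_n ⇒ h·k1=z·y_n;  k2=λ(1+4/5z)y_n ⇒ h·k2=z(1+4/5z)y_n
  y_{n+1}/y_n = 1 − 3/10z + 13/10z(1+4/5z) = 1 + z + 26/25z²
  Hence R(z) = 1 + z + 26/25z².

Solve |R(x)|<1 on ℝ⁻.
x=-1.62: |R|=2.1094
R=1: x+26/25x²=0 ⇒ x=−25/26=-0.9615; min R=1−1/(4·26/25)=0.7596>−1
Confirm numerically:
  x=-0.824: |R|=0.88214 <1
  x=-0.761: |R|=0.84129 <1
  x=-0.607: |R|=0.77619 <1
  x=-1.352: |R|=1.54902 >1
  x=-1.072: |R|=1.12315 >1
Stable set (-0.9615, 0).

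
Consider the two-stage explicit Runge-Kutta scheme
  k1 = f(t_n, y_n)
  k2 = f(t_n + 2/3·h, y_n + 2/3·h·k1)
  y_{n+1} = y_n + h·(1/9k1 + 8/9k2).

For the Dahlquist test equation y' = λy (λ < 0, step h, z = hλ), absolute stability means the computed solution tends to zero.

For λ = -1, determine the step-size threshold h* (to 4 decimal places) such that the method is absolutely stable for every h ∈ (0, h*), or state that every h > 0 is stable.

On y'=λy, z=hλ:
  k1=λy_n ⇒ h·k1=z·y_n;  k2=λ(1+2/3z)y_n ⇒ h·k2=z(1+2/3z)y_n
  y_{n+1}/y_n = 1 + 1/9z + 8/9z(1+2/3z) = 1 + z + 16/27z²
  R(z) = 1 + z + 16/27z².

Boundary: |R(x)|=1, x<0.
x=-1.73: |R|=1.0436
R=1: x+16/27x²=0 ⇒ x=−27/16=-1.6875; min R=1−1/(4·16/27)=0.5781>−1
Confirm numerically:
  x=-1.013: |R|=0.59510 <1
  x=-0.860: |R|=0.57828 <1
  x=-0.807: |R|=0.57893 <1
  x=-2.134: |R|=1.56464 >1
  x=-1.876: |R|=1.20956 >1
Stable set (-1.6875, 0).

(-1.6875,0); λ=-1 ⇒ h* = (27/16)/1 = 1.6875.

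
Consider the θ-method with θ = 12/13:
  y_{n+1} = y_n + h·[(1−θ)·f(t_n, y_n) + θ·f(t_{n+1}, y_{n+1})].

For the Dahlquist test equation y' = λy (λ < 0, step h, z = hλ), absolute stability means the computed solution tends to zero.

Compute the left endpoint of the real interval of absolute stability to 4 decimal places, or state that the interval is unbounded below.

interval (−∞, 0).

Set f=λy, z=hλ:
  y_{n+1} = y_n + z·[1/13·y_n + 12/13·y_{n+1}] ⇒ (1 − 12/13z)y_{n+1} = (1 + 1/13z)y_n
  R(z) = (1 + 1/13z)/(1 − 12/13z).

Find x<0 with |R(x)|<1.
x=-1.18: |R|=0.4352
x=-2: |R|=0.2973
x=-10: |R|=0.0226
x=-100: |R|=0.0717
θ=12/13≥1/2 ⇒ |1+1/13x|<|1−12/13x| ∀x<0 ⇒ interval (−∞,0).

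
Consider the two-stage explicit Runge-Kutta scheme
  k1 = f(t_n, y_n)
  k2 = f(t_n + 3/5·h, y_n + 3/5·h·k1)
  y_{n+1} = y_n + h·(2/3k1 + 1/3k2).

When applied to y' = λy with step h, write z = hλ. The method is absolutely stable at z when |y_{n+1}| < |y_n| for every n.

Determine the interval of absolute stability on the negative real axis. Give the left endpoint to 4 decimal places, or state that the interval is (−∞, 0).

Set f=λy, z=hλ:
  k1=λy_n ⇒ h·k1=z·y_n;  k2=λ(1+3/5z)y_n ⇒ h·k2=z(1+3/5z)y_n
  y_{n+1}/y_n = 1 + 2/3z + 1/3z(1+3/5z) = 1 + z + 1/5z²
  Hence R(z) = 1 + z + 1/5z².

Boundary: |R(x)|=1, x<0.
x=-0.7: |R|=0.3980
R=1: x+1/5x²=0 ⇒ x=−5=-5.0000; min R=1−1/(4·1/5)=-0.2500>−1
Confirm numerically:
  x=-4.736: |R|=0.74994 <1
  x=-3.957: |R|=0.17457 <1
  x=-2.981: |R|=0.20373 <1
  x=-2.085: |R|=0.21555 <1
  x=-5.595: |R|=1.66580 >1
  x=-5.484: |R|=1.53085 >1
  x=-5.264: |R|=1.27794 >1
Interval (-5.0000, 0).

(-5.0000, 0).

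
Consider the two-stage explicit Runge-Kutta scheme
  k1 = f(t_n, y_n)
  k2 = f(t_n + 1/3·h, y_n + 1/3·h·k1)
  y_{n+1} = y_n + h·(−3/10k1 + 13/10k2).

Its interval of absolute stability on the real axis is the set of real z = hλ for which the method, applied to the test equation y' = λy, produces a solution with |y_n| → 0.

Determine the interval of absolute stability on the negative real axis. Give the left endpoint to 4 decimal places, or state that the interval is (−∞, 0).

(-2.3077, 0).

Set f=λy, z=hλ:
  k1=λy_n ⇒ h·k1=z·y_n;  k2=λ(1+1/3z)y_n ⇒ h·k2=z(1+1/3z)y_n
  y_{n+1}/y_n = 1 − 3/10z + 13/10z(1+1/3z) = 1 + z + 13/30z²
  so R(z) = 1 + z + 13/30z².

Find x<0 with |R(x)|<1.
x=-1.12: |R|=0.4236
R=1: x+13/30x²=0 ⇒ x=−30/13=-2.3077; min R=1−1/(4·13/30)=0.4231>−1
Confirm numerically:
  x=-1.768: |R|=0.58652 <1
  x=-1.483: |R|=0.47003 <1
  x=-1.346: |R|=0.43908 <1
  x=-2.791: |R|=1.58453 >1
  x=-2.538: |R|=1.25329 >1
  x=-2.425: |R|=1.12327 >1
Interval (-2.3077, 0).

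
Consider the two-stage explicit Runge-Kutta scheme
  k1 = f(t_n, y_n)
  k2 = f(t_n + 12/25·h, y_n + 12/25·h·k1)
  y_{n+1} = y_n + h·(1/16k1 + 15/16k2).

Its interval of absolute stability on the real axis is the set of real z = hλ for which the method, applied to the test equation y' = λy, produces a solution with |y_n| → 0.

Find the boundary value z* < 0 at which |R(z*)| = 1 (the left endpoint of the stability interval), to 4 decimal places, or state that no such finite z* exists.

Test eqn y'=λy, z=hλ:
  k1=λy_n ⇒ h·k1=z·y_n;  k2=λ(1+12/25z)y_n ⇒ h·k2=z(1+12/25z)y_n
  y_{n+1}/y_n = 1 + 1/16z + 15/16z(1+12/25z) = 1 + z + 9/20z²
  R(z) = 1 + z + 9/20z².

Find x<0 with |R(x)|<1.
x=-1.77: |R|=0.6398
R=1: x+9/20x²=0 ⇒ x=−20/9=-2.2222; min R=1−1/(4·9/20)=0.4444>−1
Confirm numerically:
  x=-1.808: |R|=0.66299 <1
  x=-1.440: |R|=0.49312 <1
  x=-1.271: |R|=0.45595 <1
  x=-2.600: |R|=1.44200 >1
  x=-2.487: |R|=1.29633 >1
Stable set (-2.2222, 0).

z* = -2.2222.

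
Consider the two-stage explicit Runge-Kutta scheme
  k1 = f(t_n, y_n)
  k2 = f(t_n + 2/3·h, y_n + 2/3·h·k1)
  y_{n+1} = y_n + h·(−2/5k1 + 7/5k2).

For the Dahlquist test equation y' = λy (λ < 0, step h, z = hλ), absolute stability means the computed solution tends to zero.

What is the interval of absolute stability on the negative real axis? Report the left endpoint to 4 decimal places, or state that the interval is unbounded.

(-1.0714, 0).

With y'=λy (z=hλ):
  k1=λy_n ⇒ h·k1=z·y_n;  k2=λ(1+2/3z)y_n ⇒ h·k2=z(1+2/3z)y_n
  y_{n+1}/y_n = 1 − 2/5z + 7/5z(1+2/3z) = 1 + z + 14/15z²
  Hence R(z) = 1 + z + 14/15z².

Boundary: |R(x)|=1, x<0.
x=-1.32: |R|=1.3062
R=1: x+14/15x²=0 ⇒ x=−15/14=-1.0714; min R=1−1/(4·14/15)=0.7321>−1
Confirm numerically:
  x=-1.003: |R|=0.93594 <1
  x=-0.864: |R|=0.83273 <1
  x=-0.682: |R|=0.75212 <1
  x=-0.629: |R|=0.74026 <1
  x=-1.548: |R|=1.68855 >1
  x=-1.118: |R|=1.04860 >1
Interval (-1.0714, 0).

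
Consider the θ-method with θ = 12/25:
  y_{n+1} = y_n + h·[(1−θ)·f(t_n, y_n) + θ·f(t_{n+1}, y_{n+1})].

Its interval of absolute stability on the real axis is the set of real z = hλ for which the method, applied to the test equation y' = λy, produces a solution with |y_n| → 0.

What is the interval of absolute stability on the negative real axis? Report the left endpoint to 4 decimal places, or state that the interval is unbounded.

(-50.0000, 0).

Set f=λy, z=hλ:
  y_{n+1} = y_n + z·[13/25·y_n + 12/25·y_{n+1}] ⇒ (1 − 12/25z)y_{n+1} = (1 + 13/25z)y_n
  R(z) = (1 + 13/25z)/(1 − 12/25z).

Solve |R(x)|<1 on ℝ⁻.
x=-0.59: |R|=0.5402
R=−1: 1+13/25x = −1+12/25x ⇒ -1/25x=2 ⇒ x=2/(-1/25)=-50.0000
Confirm numerically:
  x=-30.099: |R|=0.94847 <1
  x=-25.037: |R|=0.92330 <1
  x=-20.871: |R|=0.89425 <1
  x=-50.233: |R|=1.00037 >1
  x=-50.151: |R|=1.00024 >1
Interval (-50.0000, 0).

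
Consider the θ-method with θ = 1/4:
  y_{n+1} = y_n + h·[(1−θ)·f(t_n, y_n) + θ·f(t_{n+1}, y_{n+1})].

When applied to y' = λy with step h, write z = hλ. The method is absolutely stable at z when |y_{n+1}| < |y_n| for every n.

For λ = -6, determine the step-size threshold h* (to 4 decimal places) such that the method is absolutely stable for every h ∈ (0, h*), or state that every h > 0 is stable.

On y'=λy, z=hλ:
  y_{n+1} = y_n + z·[3/4·y_n + 1/4·y_{n+1}] ⇒ (1 − 1/4z)y_{n+1} = (1 + 3/4z)y_n
  Hence R(z) = (1 + 3/4z)/(1 − 1/4z).

Boundary: |R(x)|=1, x<0.
x=-1.12: |R|=0.1250
R=−1: 1+3/4x = −1+1/4x ⇒ -1/2x=2 ⇒ x=2/(-1/2)=-4.0000
Confirm numerically:
  x=-3.254: |R|=0.79432 <1
  x=-3.237: |R|=0.78914 <1
  x=-3.151: |R|=0.76255 <1
  x=-2.282: |R|=0.45304 <1
  x=-4.330: |R|=1.07923 >1
  x=-4.144: |R|=1.03536 >1
  x=-4.097: |R|=1.02396 >1
Interval (-4.0000, 0).

(-4.0000,0); λ=-6 ⇒ h* = (4)/6 = 0.6667.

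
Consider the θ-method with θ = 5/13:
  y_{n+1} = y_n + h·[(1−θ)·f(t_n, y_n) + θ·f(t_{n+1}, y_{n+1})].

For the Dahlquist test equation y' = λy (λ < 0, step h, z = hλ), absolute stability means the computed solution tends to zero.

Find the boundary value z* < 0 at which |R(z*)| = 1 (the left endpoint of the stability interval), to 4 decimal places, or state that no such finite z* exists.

z* = -8.6667.

Test eqn y'=λy, z=hλ:
  y_{n+1} = y_n + z·[8/13·y_n + 5/13·y_{n+1}] ⇒ (1 − 5/13z)y_{n+1} = (1 + 8/13z)y_n
  so R(z) = (1 + 8/13z)/(1 − 5/13z).

Solve |R(x)|<1 on ℝ⁻.
x=-1.04: |R|=0.2571
R=−1: 1+8/13x = −1+5/13x ⇒ -3/13x=2 ⇒ x=2/(-3/13)=-8.6667
Confirm numerically:
  x=-6.869: |R|=0.88609 <1
  x=-5.931: |R|=0.80760 <1
  x=-5.447: |R|=0.75994 <1
  x=-5.269: |R|=0.74093 <1
  x=-8.801: |R|=1.00707 >1
  x=-8.726: |R|=1.00314 >1
So |R|<1 on (-8.6667, 0).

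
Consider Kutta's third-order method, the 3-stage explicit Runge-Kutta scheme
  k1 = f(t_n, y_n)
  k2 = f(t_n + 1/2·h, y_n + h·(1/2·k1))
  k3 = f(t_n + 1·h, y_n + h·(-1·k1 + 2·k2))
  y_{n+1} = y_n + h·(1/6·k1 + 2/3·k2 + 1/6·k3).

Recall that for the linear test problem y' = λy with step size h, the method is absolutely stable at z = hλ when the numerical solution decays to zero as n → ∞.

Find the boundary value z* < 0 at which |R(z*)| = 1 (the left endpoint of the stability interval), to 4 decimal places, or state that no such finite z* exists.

left endpoint -2.5127.

With y'=λy (z=hλ):
  order 3, 3-stage ⇒ R(z)=1+z+z^2/2+z^3/6
  (e.g. R(-1.47)=0.08103, |R|=0.08103)

Solve |R(x)|<1 on ℝ⁻.
x=-1.47: |R|=0.0810
|R(-2.82)|=1.5814 |R(-2.36)|=0.7659 |R(-2.04)|=0.3741
Bisect:
  x_lo=-3.2539 |R|=2.7018  x_hi=-0.3583 |R|=0.6982
  mid=-1.80608 |R|=0.15700 →hi
  mid=-2.52997 |R|=1.02854 →lo
  mid=-2.16803 |R|=0.51627 →hi
  mid=-2.34900 |R|=0.75031 →hi
  mid=-2.43948 |R|=0.88354 →hi
  mid=-2.48473 |R|=0.95452 →hi
  mid=-2.50735 |R|=0.99115 →hi
  mid=-2.51866 |R|=1.00975 →lo
  mid=-2.51300 |R|=1.00042 →lo
  mid=-2.51017 |R|=0.99578 →hi
  ...
  [-2.51283,-2.51265] ⇒ x*=-2.5127
So |R|<1 on (-2.5127, 0).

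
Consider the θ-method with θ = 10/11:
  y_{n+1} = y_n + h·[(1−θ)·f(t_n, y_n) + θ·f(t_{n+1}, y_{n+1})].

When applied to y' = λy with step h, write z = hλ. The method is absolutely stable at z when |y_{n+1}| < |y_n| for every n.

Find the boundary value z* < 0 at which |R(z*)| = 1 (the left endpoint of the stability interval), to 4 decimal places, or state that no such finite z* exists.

Test eqn y'=λy, z=hλ:
  y_{n+1} = y_n + z·[1/11·y_n + 10/11·y_{n+1}] ⇒ (1 − 10/11z)y_{n+1} = (1 + 1/11z)y_n
  so R(z) = (1 + 1/11z)/(1 − 10/11z).

Find x<0 with |R(x)|<1.
x=-1.51: |R|=0.3636
x=-2: |R|=0.2903
x=-10: |R|=0.0090
x=-100: |R|=0.0880
θ=10/11≥1/2 ⇒ |1+1/11x|<|1−10/11x| ∀x<0 ⇒ stable on all of ℝ⁻.

unbounded; (−∞, 0).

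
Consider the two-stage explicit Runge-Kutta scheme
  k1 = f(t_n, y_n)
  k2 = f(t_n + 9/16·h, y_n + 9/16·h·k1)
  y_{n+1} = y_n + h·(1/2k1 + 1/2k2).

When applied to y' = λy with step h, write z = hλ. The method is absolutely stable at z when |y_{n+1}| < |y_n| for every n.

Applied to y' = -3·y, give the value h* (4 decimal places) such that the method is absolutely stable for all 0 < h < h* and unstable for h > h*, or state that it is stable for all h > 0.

With y'=λy (z=hλ):
  k1=λy_n ⇒ h·k1=z·y_n;  k2=λ(1+9/16z)y_n ⇒ h·k2=z(1+9/16z)y_n
  y_{n+1}/y_n = 1 + 1/2z + 1/2z(1+9/16z) = 1 + z + 9/32z²
  R(z) = 1 + z + 9/32z².

Find x<0 with |R(x)|<1.
x=-1.14: |R|=0.2255
R=1: x+9/32x²=0 ⇒ x=−32/9=-3.5556; min R=1−1/(4·9/32)=0.1111>−1
Confirm numerically:
  x=-2.285: |R|=0.18347 <1
  x=-2.200: |R|=0.16125 <1
  x=-1.925: |R|=0.11721 <1
  x=-1.575: |R|=0.12268 <1
  x=-3.791: |R|=1.25104 >1
  x=-3.579: |R|=1.02360 >1
So |R|<1 on (-3.5556, 0).

(-3.5556,0); λ=-3 ⇒ h* = (32/9)/3 = 1.1852.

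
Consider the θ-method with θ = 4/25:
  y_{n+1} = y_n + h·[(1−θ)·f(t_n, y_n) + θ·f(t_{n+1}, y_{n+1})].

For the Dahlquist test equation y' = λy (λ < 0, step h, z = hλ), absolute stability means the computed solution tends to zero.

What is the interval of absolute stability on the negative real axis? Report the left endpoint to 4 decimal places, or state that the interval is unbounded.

On y'=λy, z=hλ:
  y_{n+1} = y_n + z·[21/25·y_n + 4/25·y_{n+1}] ⇒ (1 − 4/25z)y_{n+1} = (1 + 21/25z)y_n
  Hence R(z) = (1 + 21/25z)/(1 − 4/25z).

Find x<0 with |R(x)|<1.
x=-1.42: |R|=0.1571
R=−1: 1+21/25x = −1+4/25x ⇒ -17/25x=2 ⇒ x=2/(-17/25)=-2.9412
Confirm numerically:
  x=-2.395: |R|=0.73149 <1
  x=-2.098: |R|=0.57074 <1
  x=-1.610: |R|=0.28022 <1
  x=-3.372: |R|=1.19029 >1
  x=-3.367: |R|=1.18818 >1
  x=-3.097: |R|=1.07085 >1
Interval (-2.9412, 0).

z∈(-2.9412,0).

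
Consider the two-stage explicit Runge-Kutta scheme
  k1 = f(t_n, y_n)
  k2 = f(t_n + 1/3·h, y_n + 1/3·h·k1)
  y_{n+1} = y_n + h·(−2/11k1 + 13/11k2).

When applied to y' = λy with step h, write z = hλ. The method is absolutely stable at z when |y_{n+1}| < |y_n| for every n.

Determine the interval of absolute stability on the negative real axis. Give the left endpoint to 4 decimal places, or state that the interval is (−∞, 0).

(-2.5385, 0).

With y'=λy (z=hλ):
  k1=λy_n ⇒ h·k1=z·y_n;  k2=λ(1+1/3z)y_n ⇒ h·k2=z(1+1/3z)y_n
  y_{n+1}/y_n = 1 − 2/11z + 13/11z(1+1/3z) = 1 + z + 13/33z²
  so R(z) = 1 + z + 13/33z².

Need |R(x)|<1, x<0.
x=-0.42: |R|=0.6495
R=1: x+13/33x²=0 ⇒ x=−33/13=-2.5385; min R=1−1/(4·13/33)=0.3654>−1
Confirm numerically:
  x=-1.947: |R|=0.54635 <1
  x=-1.428: |R|=0.37531 <1
  x=-1.225: |R|=0.36616 <1
  x=-1.191: |R|=0.36780 <1
  x=-3.040: |R|=1.60063 >1
  x=-2.803: |R|=1.29211 >1
Interval (-2.5385, 0).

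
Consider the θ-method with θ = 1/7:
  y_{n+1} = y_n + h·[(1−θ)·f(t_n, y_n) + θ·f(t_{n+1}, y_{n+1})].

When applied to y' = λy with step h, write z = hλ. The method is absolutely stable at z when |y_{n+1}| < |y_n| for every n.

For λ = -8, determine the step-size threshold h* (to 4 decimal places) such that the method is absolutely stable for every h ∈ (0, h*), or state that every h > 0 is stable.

(-2.8000,0); λ=-8 ⇒ h* = (14/5)/8 = 0.3500.

With y'=λy (z=hλ):
  y_{n+1} = y_n + z·[6/7·y_n + 1/7·y_{n+1}] ⇒ (1 − 1/7z)y_{n+1} = (1 + 6/7z)y_n
  Hence R(z) = (1 + 6/7z)/(1 − 1/7z).

Boundary: |R(x)|=1, x<0.
x=-1.67: |R|=0.3483
R=−1: 1+6/7x = −1+1/7x ⇒ -5/7x=2 ⇒ x=2/(-5/7)=-2.8000
Confirm numerically:
  x=-2.635: |R|=0.91437 <1
  x=-2.062: |R|=0.59281 <1
  x=-1.405: |R|=0.17014 <1
  x=-1.187: |R|=0.01490 <1
  x=-3.212: |R|=1.20172 >1
  x=-2.878: |R|=1.03948 >1
Interval (-2.8000, 0).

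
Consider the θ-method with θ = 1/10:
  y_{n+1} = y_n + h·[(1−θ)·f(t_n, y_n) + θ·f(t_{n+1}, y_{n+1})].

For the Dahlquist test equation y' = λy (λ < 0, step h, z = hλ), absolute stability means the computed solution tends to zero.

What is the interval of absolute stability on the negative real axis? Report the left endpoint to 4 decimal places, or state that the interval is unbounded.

(-2.5000, 0).

Set f=λy, z=hλ:
  y_{n+1} = y_n + z·[9/10·y_n + 1/10·y_{n+1}] ⇒ (1 − 1/10z)y_{n+1} = (1 + 9/10z)y_n
  Hence R(z) = (1 + 9/10z)/(1 − 1/10z).

Boundary: |R(x)|=1, x<0.
x=-0.54: |R|=0.4877
R=−1: 1+9/10x = −1+1/10x ⇒ -4/5x=2 ⇒ x=2/(-4/5)=-2.5000
Confirm numerically:
  x=-2.027: |R|=0.68537 <1
  x=-1.755: |R|=0.49298 <1
  x=-1.529: |R|=0.32622 <1
  x=-2.938: |R|=1.27083 >1
  x=-2.872: |R|=1.23120 >1
Interval (-2.5000, 0).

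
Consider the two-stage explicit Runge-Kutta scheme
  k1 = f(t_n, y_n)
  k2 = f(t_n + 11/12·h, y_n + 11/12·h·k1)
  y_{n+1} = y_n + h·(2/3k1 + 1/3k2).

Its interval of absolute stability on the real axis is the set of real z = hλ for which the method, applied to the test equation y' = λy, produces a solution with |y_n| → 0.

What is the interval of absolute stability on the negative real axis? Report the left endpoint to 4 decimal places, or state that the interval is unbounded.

With y'=λy (z=hλ):
  k1=λy_n ⇒ h·k1=z·y_n;  k2=λ(1+11/12z)y_n ⇒ h·k2=z(1+11/12z)y_n
  y_{n+1}/y_n = 1 + 2/3z + 1/3z(1+11/12z) = 1 + z + 11/36z²
  R(z) = 1 + z + 11/36z².

Need |R(x)|<1, x<0.
x=-0.83: |R|=0.3805
R=1: x+11/36x²=0 ⇒ x=−36/11=-3.2727; min R=1−1/(4·11/36)=0.1818>−1
Confirm numerically:
  x=-3.096: |R|=0.83282 <1
  x=-2.569: |R|=0.44759 <1
  x=-1.769: |R|=0.18719 <1
  x=-3.765: |R|=1.56632 >1
  x=-3.576: |R|=1.33138 >1
  x=-3.513: |R|=1.25791 >1
So |R|<1 on (-3.2727, 0).

z∈(-3.2727,0).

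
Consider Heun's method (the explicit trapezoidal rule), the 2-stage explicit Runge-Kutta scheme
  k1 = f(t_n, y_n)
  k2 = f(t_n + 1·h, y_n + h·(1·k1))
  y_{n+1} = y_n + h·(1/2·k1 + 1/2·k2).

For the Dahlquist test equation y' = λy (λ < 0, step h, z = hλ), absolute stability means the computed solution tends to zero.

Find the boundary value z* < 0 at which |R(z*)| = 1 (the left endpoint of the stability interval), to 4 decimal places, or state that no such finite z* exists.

z* = -2.0000.

With y'=λy (z=hλ):
  order 2, 2-stage ⇒ R(z)=1+z+z^2/2
  (e.g. R(-1.64)=0.70480, |R|=0.70480)

Need |R(x)|<1, x<0.
x=-1.64: |R|=0.7048
|R(-2.08)|=1.0832 |R(-1.83)|=0.8445 |R(-1.27)|=0.5364
Bisect:
  x_lo=-2.5141 |R|=1.6462  x_hi=-0.0895 |R|=0.9145
  mid=-1.30180 |R|=0.54554 →hi
  mid=-1.90794 |R|=0.91217 →hi
  mid=-2.21101 |R|=1.23327 →lo
  mid=-2.05947 |R|=1.06124 →lo
  mid=-1.98370 |R|=0.98384 →hi
  mid=-2.02159 |R|=1.02182 →lo
  mid=-2.00265 |R|=1.00265 →lo
  ...
  [-2.00013,-1.99998] ⇒ x*=-2.0000
Interval (-2.0000, 0).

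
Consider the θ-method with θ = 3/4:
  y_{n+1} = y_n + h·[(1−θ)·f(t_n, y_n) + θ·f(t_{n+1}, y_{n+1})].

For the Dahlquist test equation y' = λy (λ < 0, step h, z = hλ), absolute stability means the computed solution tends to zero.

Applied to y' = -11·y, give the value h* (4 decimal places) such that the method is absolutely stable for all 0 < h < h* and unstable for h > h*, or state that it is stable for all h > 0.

(−∞, 0) — no finite endpoint. Any h>0 works for λ=-11.

On y'=λy, z=hλ:
  y_{n+1} = y_n + z·[1/4·y_n + 3/4·y_{n+1}] ⇒ (1 − 3/4z)y_{n+1} = (1 + 1/4z)y_n
  Hence R(z) = (1 + 1/4z)/(1 − 3/4z).

Solve |R(x)|<1 on ℝ⁻.
x=-1.55: |R|=0.2832
x=-2: |R|=0.2000
x=-10: |R|=0.1765
x=-100: |R|=0.3158
θ=3/4≥1/2 ⇒ |1+1/4x|<|1−3/4x| ∀x<0 ⇒ unbounded interval.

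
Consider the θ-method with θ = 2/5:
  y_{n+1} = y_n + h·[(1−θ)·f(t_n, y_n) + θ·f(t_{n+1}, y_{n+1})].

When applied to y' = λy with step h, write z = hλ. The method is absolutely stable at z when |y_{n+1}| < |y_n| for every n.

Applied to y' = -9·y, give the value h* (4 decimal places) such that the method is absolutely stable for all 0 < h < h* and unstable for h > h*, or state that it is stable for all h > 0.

Test eqn y'=λy, z=hλ:
  y_{n+1} = y_n + z·[3/5·y_n + 2/5·y_{n+1}] ⇒ (1 − 2/5z)y_{n+1} = (1 + 3/5z)y_n
  ⇒ R(z) = (1 + 3/5z)/(1 − 2/5z).

Need |R(x)|<1, x<0.
x=-0.66: |R|=0.4778
R=−1: 1+3/5x = −1+2/5x ⇒ -1/5x=2 ⇒ x=2/(-1/5)=-10.0000
Confirm numerically:
  x=-9.833: |R|=0.99323 <1
  x=-8.751: |R|=0.94449 <1
  x=-7.850: |R|=0.89614 <1
  x=-4.069: |R|=0.54856 <1
  x=-10.117: |R|=1.00464 >1
  x=-10.031: |R|=1.00124 >1
Stable set (-10.0000, 0).

(-10.0000,0); λ=-9 ⇒ h* = (10)/9 = 1.1111.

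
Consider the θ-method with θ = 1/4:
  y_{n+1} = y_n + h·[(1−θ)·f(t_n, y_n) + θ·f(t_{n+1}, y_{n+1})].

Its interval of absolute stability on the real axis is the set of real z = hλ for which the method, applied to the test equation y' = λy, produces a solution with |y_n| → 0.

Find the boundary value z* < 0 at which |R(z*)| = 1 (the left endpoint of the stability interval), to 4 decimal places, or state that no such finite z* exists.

Test eqn y'=λy, z=hλ:
  y_{n+1} = y_n + z·[3/4·y_n + 1/4·y_{n+1}] ⇒ (1 − 1/4z)y_{n+1} = (1 + 3/4z)y_n
  ⇒ R(z) = (1 + 3/4z)/(1 − 1/4z).

Need |R(x)|<1, x<0.
x=-1.66: |R|=0.1731
R=−1: 1+3/4x = −1+1/4x ⇒ -1/2x=2 ⇒ x=2/(-1/2)=-4.0000
Confirm numerically:
  x=-3.965: |R|=0.99121 <1
  x=-3.656: |R|=0.91014 <1
  x=-2.074: |R|=0.36582 <1
  x=-4.255: |R|=1.06178 >1
  x=-4.194: |R|=1.04735 >1
  x=-4.094: |R|=1.02323 >1
Interval (-4.0000, 0).

z* = -4.0000.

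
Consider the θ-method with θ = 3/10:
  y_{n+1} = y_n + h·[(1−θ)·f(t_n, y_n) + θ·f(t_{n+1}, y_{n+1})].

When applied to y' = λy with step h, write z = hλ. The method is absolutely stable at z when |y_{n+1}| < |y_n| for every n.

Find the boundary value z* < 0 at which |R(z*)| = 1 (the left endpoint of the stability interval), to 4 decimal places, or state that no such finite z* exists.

z* = -5.0000.

With y'=λy (z=hλ):
  y_{n+1} = y_n + z·[7/10·y_n + 3/10·y_{n+1}] ⇒ (1 − 3/10z)y_{n+1} = (1 + 7/10z)y_n
  ⇒ R(z) = (1 + 7/10z)/(1 − 3/10z).

Find x<0 with |R(x)|<1.
x=-0.97: |R|=0.2486
R=−1: 1+7/10x = −1+3/10x ⇒ -2/5x=2 ⇒ x=2/(-2/5)=-5.0000
Confirm numerically:
  x=-4.670: |R|=0.94502 <1
  x=-4.022: |R|=0.82271 <1
  x=-2.845: |R|=0.53493 <1
  x=-5.521: |R|=1.07845 >1
  x=-5.142: |R|=1.02234 >1
So |R|<1 on (-5.0000, 0).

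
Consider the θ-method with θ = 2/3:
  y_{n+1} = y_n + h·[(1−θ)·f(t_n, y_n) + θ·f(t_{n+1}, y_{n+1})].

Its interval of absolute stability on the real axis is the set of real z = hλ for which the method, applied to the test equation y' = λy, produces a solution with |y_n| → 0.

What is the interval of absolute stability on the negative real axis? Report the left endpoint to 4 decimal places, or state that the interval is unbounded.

With y'=λy (z=hλ):
  y_{n+1} = y_n + z·[1/3·y_n + 2/3·y_{n+1}] ⇒ (1 − 2/3z)y_{n+1} = (1 + 1/3z)y_n
  R(z) = (1 + 1/3z)/(1 − 2/3z).

Solve |R(x)|<1 on ℝ⁻.
x=-0.92: |R|=0.4298
x=-2: |R|=0.1429
x=-10: |R|=0.3043
x=-100: |R|=0.4778
θ=2/3≥1/2 ⇒ |1+1/3x|<|1−2/3x| ∀x<0 ⇒ interval (−∞,0).

unbounded; (−∞, 0).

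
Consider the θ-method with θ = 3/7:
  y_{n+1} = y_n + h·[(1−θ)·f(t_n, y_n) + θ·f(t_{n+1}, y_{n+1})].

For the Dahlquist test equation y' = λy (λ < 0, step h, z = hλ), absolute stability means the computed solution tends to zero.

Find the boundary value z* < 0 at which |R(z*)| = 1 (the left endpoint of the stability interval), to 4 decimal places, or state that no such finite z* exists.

On y'=λy, z=hλ:
  y_{n+1} = y_n + z·[4/7·y_n + 3/7·y_{n+1}] ⇒ (1 − 3/7z)y_{n+1} = (1 + 4/7z)y_n
  so R(z) = (1 + 4/7z)/(1 − 3/7z).

Find x<0 with |R(x)|<1.
x=-0.98: |R|=0.3099
R=−1: 1+4/7x = −1+3/7x ⇒ -1/7x=2 ⇒ x=2/(-1/7)=-14.0000
Confirm numerically:
  x=-13.489: |R|=0.98923 <1
  x=-11.129: |R|=0.92891 <1
  x=-7.797: |R|=0.79589 <1
  x=-6.828: |R|=0.73905 <1
  x=-14.344: |R|=1.00688 >1
  x=-14.337: |R|=1.00674 >1
  x=-14.305: |R|=1.00611 >1
Interval (-14.0000, 0).

left endpoint -14.0000.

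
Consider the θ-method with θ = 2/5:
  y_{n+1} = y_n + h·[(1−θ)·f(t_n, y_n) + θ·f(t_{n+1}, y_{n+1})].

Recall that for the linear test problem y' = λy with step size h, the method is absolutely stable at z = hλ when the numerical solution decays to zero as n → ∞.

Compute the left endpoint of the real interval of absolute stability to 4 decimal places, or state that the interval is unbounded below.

On y'=λy, z=hλ:
  y_{n+1} = y_n + z·[3/5·y_n + 2/5·y_{n+1}] ⇒ (1 − 2/5z)y_{n+1} = (1 + 3/5z)y_n
  R(z) = (1 + 3/5z)/(1 − 2/5z).

Boundary: |R(x)|=1, x<0.
x=-0.74: |R|=0.4290
R=−1: 1+3/5x = −1+2/5x ⇒ -1/5x=2 ⇒ x=2/(-1/5)=-10.0000
Confirm numerically:
  x=-8.756: |R|=0.94474 <1
  x=-6.976: |R|=0.84044 <1
  x=-6.519: |R|=0.80702 <1
  x=-6.478: |R|=0.80385 <1
  x=-10.515: |R|=1.01978 >1
  x=-10.459: |R|=1.01771 >1
Interval (-10.0000, 0).

left endpoint -10.0000.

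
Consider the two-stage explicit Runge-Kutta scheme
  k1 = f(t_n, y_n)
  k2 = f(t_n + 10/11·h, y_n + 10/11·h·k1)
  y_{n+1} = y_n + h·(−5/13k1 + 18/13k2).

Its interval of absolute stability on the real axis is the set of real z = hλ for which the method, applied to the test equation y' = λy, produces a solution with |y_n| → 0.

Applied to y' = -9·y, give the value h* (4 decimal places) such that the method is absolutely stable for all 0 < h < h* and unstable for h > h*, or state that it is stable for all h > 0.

Set f=λy, z=hλ:
  k1=λy_n ⇒ h·k1=z·y_n;  k2=λ(1+10/11z)y_n ⇒ h·k2=z(1+10/11z)y_n
  y_{n+1}/y_n = 1 − 5/13z + 18/13z(1+10/11z) = 1 + z + 180/143z²
  so R(z) = 1 + z + 180/143z².

Boundary: |R(x)|=1, x<0.
x=-1.64: |R|=2.7455
R=1: x+180/143x²=0 ⇒ x=−143/180=-0.7944; min R=1−1/(4·180/143)=0.8014>−1
Confirm numerically:
  x=-0.730: |R|=0.94078 <1
  x=-0.620: |R|=0.86386 <1
  x=-0.516: |R|=0.81915 <1
  x=-1.351: |R|=1.94646 >1
  x=-1.316: |R|=1.86396 >1
  x=-1.235: |R|=1.68486 >1
Stable set (-0.7944, 0).

(-0.7944,0); λ=-9 ⇒ h* = (143/180)/9 = 0.0883.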